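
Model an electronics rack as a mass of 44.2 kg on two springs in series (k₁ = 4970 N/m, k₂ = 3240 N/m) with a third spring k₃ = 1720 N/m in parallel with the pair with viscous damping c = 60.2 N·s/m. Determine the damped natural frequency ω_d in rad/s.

9.10 rad/s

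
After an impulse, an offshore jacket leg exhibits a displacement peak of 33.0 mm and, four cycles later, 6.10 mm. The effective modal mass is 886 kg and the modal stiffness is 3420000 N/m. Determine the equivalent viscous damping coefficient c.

7380 N·s/m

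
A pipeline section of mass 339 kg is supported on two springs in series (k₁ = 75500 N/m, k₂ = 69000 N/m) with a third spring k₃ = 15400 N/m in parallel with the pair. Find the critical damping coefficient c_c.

8350 N·s/m

Series pair: k_s = k₁k₂/(k₁+k₂) = (75500)(69000)/(75500 + 69000) = 36050 N/m. In parallel with k₃: k_eq = 36050 + 15400 = 51450 N/m.
c_c = 2√(k_eq·m) = 2√(51450 × 339) = 2 × 4176 = 8353 N·s/m.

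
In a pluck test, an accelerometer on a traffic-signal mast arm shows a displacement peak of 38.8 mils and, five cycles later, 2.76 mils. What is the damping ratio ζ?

0.0838

Logarithmic decrement δ = (1/n)·ln(x₀/x_n) = (1/5)·ln(38.8/2.76) = (1/5)·ln(14.06) = 0.5286.
ζ = δ/√(4π² + δ²) = 0.5286/√(39.48 + 0.279) = 0.5286/6.305 = 0.08384.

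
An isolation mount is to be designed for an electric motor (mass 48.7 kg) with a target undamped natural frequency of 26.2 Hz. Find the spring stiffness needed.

ω_n = 2πf_n = 2π × 26.2 = 164.6 rad/s.
k = m·ω_n² = 48.7 × 164.6² = 48.7 × 27100 = 1320000 N/m.

1320000 N/m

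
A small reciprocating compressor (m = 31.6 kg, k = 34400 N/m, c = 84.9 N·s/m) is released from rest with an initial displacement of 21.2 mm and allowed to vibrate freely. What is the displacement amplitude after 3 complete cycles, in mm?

9.83 mm

ζ = c/(2√(km)) = 84.9/(2√(34400 × 31.6)) = 84.9/2085 = 0.04072.
Logarithmic decrement δ = 2πζ/√(1 − ζ²) = 2π × 0.04072/√(1 − 0.00166) = 0.2560.
After n cycles, x_n/x₀ = e^(−nδ), so x_3 = 21.2 × e^(−3 × 0.2560) = 21.2 × 0.4639 = 9.835 mm.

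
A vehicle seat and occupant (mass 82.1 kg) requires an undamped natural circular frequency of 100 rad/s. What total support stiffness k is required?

k = m·ω_n² = 82.1 × 100.0² = 82.1 × 10000 = 821000 N/m.

821000 N/m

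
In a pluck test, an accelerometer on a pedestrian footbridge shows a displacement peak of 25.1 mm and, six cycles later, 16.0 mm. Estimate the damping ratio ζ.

0.0119

Logarithmic decrement δ = (1/n)·ln(x₀/x_n) = (1/6)·ln(25.1/16.0) = (1/6)·ln(1.569) = 0.07505.
ζ = δ/√(4π² + δ²) = 0.07505/√(39.48 + 0.00563) = 0.07505/6.284 = 0.01194.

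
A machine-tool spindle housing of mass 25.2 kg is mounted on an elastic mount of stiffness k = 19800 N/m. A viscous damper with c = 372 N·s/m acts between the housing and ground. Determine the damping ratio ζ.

0.263

ω_n = √(k/m) = √(19800/25.2) = 28.03 rad/s.
Critical damping c_c = 2√(k·m) = 2√(19800 × 25.2) = 1413 N·s/m, so ζ = c/c_c = 372/1413 = 0.2633.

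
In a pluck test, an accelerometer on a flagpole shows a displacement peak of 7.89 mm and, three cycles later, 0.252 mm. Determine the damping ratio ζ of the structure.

Logarithmic decrement δ = (1/n)·ln(x₀/x_n) = (1/3)·ln(7.89/0.252) = (1/3)·ln(31.31) = 1.148.
ζ = δ/√(4π² + δ²) = 1.148/√(39.48 + 1.32) = 1.148/6.387 = 0.1797.

0.180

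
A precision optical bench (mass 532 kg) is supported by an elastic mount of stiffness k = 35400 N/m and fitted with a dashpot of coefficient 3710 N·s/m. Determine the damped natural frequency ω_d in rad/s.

ω_n = √(k/m) = √(35400/532) = 8.157 rad/s.
Critical damping c_c = 2√(k·m) = 2√(35400 × 532) = 8679 N·s/m, so ζ = c/c_c = 3710/8679 = 0.4275.
ω_d = ω_n√(1 − ζ²) = 8.157 × √(1 − 0.183) = 7.375 rad/s.

7.37 rad/s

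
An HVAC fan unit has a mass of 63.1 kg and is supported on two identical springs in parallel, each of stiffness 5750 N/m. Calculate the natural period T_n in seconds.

0.465 s

Parallel springs add: k_eq = 2 × 5750 = 11500 N/m.
ω_n = √(k_eq/m) = √(11500/63.1) = √182.3 = 13.50 rad/s.
T_n = 2π/ω_n = 6.283/13.50 = 0.4654 s.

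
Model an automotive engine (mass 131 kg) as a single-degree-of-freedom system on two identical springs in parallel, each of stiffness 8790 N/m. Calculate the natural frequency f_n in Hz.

1.84 Hz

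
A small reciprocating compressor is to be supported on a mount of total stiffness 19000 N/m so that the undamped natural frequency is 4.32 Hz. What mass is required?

25.8 kg

ω_n = 2πf_n = 2π × 4.32 = 27.14 rad/s.
m = k/ω_n² = 19000/27.14² = 19000/736.8 = 25.79 kg.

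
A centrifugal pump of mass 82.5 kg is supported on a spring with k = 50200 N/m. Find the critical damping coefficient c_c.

c_c = 2√(k·m) = 2√(50200 × 82.5) = 2 × 2035 = 4070 N·s/m.

4070 N·s/m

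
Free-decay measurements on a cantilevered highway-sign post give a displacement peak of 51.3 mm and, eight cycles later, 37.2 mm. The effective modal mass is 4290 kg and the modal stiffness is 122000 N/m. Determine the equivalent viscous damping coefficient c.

Logarithmic decrement δ = (1/n)·ln(x₀/x_n) = (1/8)·ln(51.3/37.2) = (1/8)·ln(1.379) = 0.04017.
ζ = δ/√(4π² + δ²) = 0.04017/√(39.48 + 0.00161) = 0.04017/6.283 = 0.006394.
c = ζ · 2√(km) = 0.006394 × 2√(122000 × 4290) = 0.006394 × 45750 = 292.5 N·s/m.

293 N·s/m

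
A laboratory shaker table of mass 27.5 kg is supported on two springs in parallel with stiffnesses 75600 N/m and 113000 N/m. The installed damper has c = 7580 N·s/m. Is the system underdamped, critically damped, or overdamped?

overdamped

Parallel springs add: k_eq = 75600 + 113000 = 188600 N/m.
c_c = 2√(k_eq·m) = 4555 N·s/m; ζ = c/c_c = 7580/4555 = 1.66.
Since ζ > 1 the system is overdamped.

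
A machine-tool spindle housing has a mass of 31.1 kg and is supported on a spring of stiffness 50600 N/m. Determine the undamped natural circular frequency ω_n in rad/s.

40.3 rad/s

ω_n = √(k/m) = √(50600/31.1) = √1627 = 40.34 rad/s.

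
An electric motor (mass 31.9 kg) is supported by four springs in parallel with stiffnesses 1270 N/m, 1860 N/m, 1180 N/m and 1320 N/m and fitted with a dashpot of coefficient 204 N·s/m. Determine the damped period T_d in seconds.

0.487 s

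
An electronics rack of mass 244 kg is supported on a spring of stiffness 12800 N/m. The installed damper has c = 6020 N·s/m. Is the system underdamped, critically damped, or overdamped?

overdamped

c_c = 2√(k·m) = 3535 N·s/m; ζ = c/c_c = 6020/3535 = 1.70.
Since ζ > 1 the system is overdamped.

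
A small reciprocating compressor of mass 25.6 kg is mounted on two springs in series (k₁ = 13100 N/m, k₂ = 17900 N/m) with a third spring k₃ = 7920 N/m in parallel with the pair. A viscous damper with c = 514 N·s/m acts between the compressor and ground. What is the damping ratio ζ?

0.408

Series pair: k_s = k₁k₂/(k₁+k₂) = (13100)(17900)/(13100 + 17900) = 7564 N/m. In parallel with k₃: k_eq = 7564 + 7920 = 15480 N/m.
ω_n = √(k_eq/m) = √(15480/25.6) = 24.59 rad/s.
Critical damping c_c = 2√(k_eq·m) = 2√(15480 × 25.6) = 1259 N·s/m, so ζ = c/c_c = 514/1259 = 0.4082.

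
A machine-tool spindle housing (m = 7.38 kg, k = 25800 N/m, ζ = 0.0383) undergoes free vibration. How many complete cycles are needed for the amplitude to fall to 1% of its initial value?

20 cycles

Logarithmic decrement δ = 2πζ/√(1 − ζ²) = 2π × 0.03830/√(1 − 0.00147) = 0.2408.
x_n/x₀ = e^(−nδ) ≤ 0.01; take ln: n ≥ ln(1/0.01)/δ = 4.605/0.2408 = 19.12.
So 20 complete cycles are required.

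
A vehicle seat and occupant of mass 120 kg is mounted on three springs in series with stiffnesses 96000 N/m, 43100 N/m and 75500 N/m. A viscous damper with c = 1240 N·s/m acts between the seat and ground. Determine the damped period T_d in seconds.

Series springs: 1/k_eq = 1/96000 + 1/43100 + 1/75500 = 4.686×10^-5, so k_eq = 21340 N/m.
ω_n = √(k_eq/m) = √(21340/120) = 13.33 rad/s.
Critical damping c_c = 2√(k_eq·m) = 2√(21340 × 120) = 3200 N·s/m, so ζ = c/c_c = 1240/3200 = 0.3875.
ω_d = ω_n√(1 − ζ²) = 13.33 × √(1 − 0.150) = 12.29 rad/s.
T_d = 2π/ω_d = 0.5111 s.

0.511 s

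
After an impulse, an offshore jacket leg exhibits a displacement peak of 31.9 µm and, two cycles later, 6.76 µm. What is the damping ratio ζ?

0.123

Logarithmic decrement δ = (1/n)·ln(x₀/x_n) = (1/2)·ln(31.9/6.76) = (1/2)·ln(4.719) = 0.7758.
ζ = δ/√(4π² + δ²) = 0.7758/√(39.48 + 0.602) = 0.7758/6.331 = 0.1225.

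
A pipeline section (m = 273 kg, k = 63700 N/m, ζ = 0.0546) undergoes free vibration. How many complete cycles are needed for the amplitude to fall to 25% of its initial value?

5 cycles

Logarithmic decrement δ = 2πζ/√(1 − ζ²) = 2π × 0.05460/√(1 − 0.00298) = 0.3436.
x_n/x₀ = e^(−nδ) ≤ 0.25; take ln: n ≥ ln(1/0.25)/δ = 1.386/0.3436 = 4.035.
So 5 complete cycles are required.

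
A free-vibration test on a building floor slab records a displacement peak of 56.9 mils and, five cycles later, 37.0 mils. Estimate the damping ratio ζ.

0.0137

Logarithmic decrement δ = (1/n)·ln(x₀/x_n) = (1/5)·ln(56.9/37.0) = (1/5)·ln(1.538) = 0.08608.
ζ = δ/√(4π² + δ²) = 0.08608/√(39.48 + 0.00741) = 0.08608/6.284 = 0.01370.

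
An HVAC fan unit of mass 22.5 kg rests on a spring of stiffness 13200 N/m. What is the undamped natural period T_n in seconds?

0.259 s

ω_n = √(k/m) = √(13200/22.5) = √586.7 = 24.22 rad/s.
T_n = 2π/ω_n = 6.283/24.22 = 0.2594 s.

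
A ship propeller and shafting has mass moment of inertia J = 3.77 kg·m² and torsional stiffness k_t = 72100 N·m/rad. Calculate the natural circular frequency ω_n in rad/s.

138 rad/s

ω_n = √(k_t/J) = √(72100/3.77) = √19120 = 138.3 rad/s.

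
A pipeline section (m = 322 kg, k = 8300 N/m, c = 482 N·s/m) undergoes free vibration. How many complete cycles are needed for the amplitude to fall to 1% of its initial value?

ζ = c/(2√(km)) = 482/(2√(8300 × 322)) = 482/3270 = 0.1474.
Logarithmic decrement δ = 2πζ/√(1 − ζ²) = 2π × 0.1474/√(1 − 0.0217) = 0.9365.
x_n/x₀ = e^(−nδ) ≤ 0.01; take ln: n ≥ ln(1/0.01)/δ = 4.605/0.9365 = 4.918.
So 5 complete cycles are required.

5 cycles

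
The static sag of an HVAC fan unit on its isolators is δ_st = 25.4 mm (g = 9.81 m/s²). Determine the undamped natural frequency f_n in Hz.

3.13 Hz

ω_n = √(g/δ_st) = √(9.81/0.0254) = √386.2 = 19.65 rad/s.
f_n = ω_n/(2π) = 19.65/6.283 = 3.128 Hz.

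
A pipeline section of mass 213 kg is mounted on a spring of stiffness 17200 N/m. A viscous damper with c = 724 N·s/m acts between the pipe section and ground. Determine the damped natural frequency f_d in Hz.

ω_n = √(k/m) = √(17200/213) = 8.986 rad/s.
Critical damping c_c = 2√(k·m) = 2√(17200 × 213) = 3828 N·s/m, so ζ = c/c_c = 724/3828 = 0.1891.
ω_d = ω_n√(1 − ζ²) = 8.986 × √(1 − 0.0358) = 8.824 rad/s.
f_d = ω_d/(2π) = 1.404 Hz.

1.40 Hz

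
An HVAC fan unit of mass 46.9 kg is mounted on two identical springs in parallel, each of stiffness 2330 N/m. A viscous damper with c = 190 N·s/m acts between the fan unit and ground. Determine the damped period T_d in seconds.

Parallel springs add: k_eq = 2 × 2330 = 4660 N/m.
ω_n = √(k_eq/m) = √(4660/46.9) = 9.968 rad/s.
Critical damping c_c = 2√(k_eq·m) = 2√(4660 × 46.9) = 935.0 N·s/m, so ζ = c/c_c = 190/935.0 = 0.2032.
ω_d = ω_n√(1 − ζ²) = 9.968 × √(1 − 0.0413) = 9.760 rad/s.
T_d = 2π/ω_d = 0.6438 s.

0.644 s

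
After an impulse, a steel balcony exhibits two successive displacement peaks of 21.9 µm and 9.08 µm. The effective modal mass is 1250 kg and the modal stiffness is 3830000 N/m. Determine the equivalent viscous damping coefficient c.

19200 N·s/m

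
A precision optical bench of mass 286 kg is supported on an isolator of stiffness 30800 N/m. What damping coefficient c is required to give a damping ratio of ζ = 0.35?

2080 N·s/m

c_c = 2√(k·m) = 2√(30800 × 286) = 5936 N·s/m.
c = ζ·c_c = 0.35 × 5936 = 2078 N·s/m.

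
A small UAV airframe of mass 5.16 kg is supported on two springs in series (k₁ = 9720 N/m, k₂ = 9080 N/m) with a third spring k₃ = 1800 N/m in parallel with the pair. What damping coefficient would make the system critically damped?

366 N·s/m

Series pair: k_s = k₁k₂/(k₁+k₂) = (9720)(9080)/(9720 + 9080) = 4695 N/m. In parallel with k₃: k_eq = 4695 + 1800 = 6495 N/m.
c_c = 2√(k_eq·m) = 2√(6495 × 5.16) = 2 × 183.1 = 366.1 N·s/m.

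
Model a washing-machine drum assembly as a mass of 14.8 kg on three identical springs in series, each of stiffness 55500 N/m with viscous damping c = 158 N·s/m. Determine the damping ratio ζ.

0.151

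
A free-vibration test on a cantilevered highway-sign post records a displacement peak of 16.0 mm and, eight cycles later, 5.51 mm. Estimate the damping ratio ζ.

Logarithmic decrement δ = (1/n)·ln(x₀/x_n) = (1/8)·ln(16.0/5.51) = (1/8)·ln(2.904) = 0.1333.
ζ = δ/√(4π² + δ²) = 0.1333/√(39.48 + 0.0178) = 0.1333/6.285 = 0.02120.

0.0212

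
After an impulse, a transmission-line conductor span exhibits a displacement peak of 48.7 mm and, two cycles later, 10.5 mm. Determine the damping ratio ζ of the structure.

0.121

Logarithmic decrement δ = (1/n)·ln(x₀/x_n) = (1/2)·ln(48.7/10.5) = (1/2)·ln(4.638) = 0.7672.
ζ = δ/√(4π² + δ²) = 0.7672/√(39.48 + 0.589) = 0.7672/6.330 = 0.1212.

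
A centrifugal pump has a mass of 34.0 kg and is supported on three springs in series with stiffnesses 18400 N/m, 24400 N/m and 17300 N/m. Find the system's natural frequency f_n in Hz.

2.21 Hz

Series springs: 1/k_eq = 1/18400 + 1/24400 + 1/17300 = 0.0001531, so k_eq = 6530 N/m.
ω_n = √(k_eq/m) = √(6530/34.0) = √192.1 = 13.86 rad/s.
f_n = ω_n/(2π) = 13.86/6.283 = 2.206 Hz.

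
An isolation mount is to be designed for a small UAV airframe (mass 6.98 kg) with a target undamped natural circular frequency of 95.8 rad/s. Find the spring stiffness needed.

64100 N/m

k = m·ω_n² = 6.98 × 95.80² = 6.98 × 9178 = 64060 N/m.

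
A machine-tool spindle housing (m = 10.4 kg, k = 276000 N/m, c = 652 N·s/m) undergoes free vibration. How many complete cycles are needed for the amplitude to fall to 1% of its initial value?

ζ = c/(2√(km)) = 652/(2√(276000 × 10.4)) = 652/3388 = 0.1924.
Logarithmic decrement δ = 2πζ/√(1 − ζ²) = 2π × 0.1924/√(1 − 0.0370) = 1.232.
x_n/x₀ = e^(−nδ) ≤ 0.01; take ln: n ≥ ln(1/0.01)/δ = 4.605/1.232 = 3.738.
So 4 complete cycles are required.

4 cycles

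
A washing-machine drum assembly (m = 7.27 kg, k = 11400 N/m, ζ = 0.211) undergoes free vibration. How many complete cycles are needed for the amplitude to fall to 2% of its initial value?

3 cycles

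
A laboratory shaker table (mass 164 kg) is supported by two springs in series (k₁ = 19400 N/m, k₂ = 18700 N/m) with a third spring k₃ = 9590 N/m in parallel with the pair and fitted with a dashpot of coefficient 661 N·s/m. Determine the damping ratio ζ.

0.187

Series pair: k_s = k₁k₂/(k₁+k₂) = (19400)(18700)/(19400 + 18700) = 9522 N/m. In parallel with k₃: k_eq = 9522 + 9590 = 19110 N/m.
ω_n = √(k_eq/m) = √(19110/164) = 10.80 rad/s.
Critical damping c_c = 2√(k_eq·m) = 2√(19110 × 164) = 3541 N·s/m, so ζ = c/c_c = 661/3541 = 0.1867.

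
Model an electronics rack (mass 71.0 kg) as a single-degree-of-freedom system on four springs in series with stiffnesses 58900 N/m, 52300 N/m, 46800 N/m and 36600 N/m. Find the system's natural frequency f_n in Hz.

2.05 Hz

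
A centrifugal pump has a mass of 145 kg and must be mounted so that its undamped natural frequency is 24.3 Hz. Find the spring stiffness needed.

ω_n = 2πf_n = 2π × 24.3 = 152.7 rad/s.
k = m·ω_n² = 145 × 152.7² = 145 × 23310 = 3380000 N/m.

3380000 N/m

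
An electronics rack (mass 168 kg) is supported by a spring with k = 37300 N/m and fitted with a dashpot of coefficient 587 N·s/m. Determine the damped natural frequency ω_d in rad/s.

ω_n = √(k/m) = √(37300/168) = 14.90 rad/s.
Critical damping c_c = 2√(k·m) = 2√(37300 × 168) = 5007 N·s/m, so ζ = c/c_c = 587/5007 = 0.1172.
ω_d = ω_n√(1 − ζ²) = 14.90 × √(1 − 0.0137) = 14.80 rad/s.

14.8 rad/s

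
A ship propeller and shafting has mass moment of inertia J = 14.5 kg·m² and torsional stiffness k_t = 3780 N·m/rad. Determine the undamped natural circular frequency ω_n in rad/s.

ω_n = √(k_t/J) = √(3780/14.5) = √260.7 = 16.15 rad/s.

16.1 rad/s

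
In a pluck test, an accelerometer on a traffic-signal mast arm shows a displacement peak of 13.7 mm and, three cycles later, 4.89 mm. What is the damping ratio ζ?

Logarithmic decrement δ = (1/n)·ln(x₀/x_n) = (1/3)·ln(13.7/4.89) = (1/3)·ln(2.802) = 0.3434.
ζ = δ/√(4π² + δ²) = 0.3434/√(39.48 + 0.118) = 0.3434/6.293 = 0.05457.

0.0546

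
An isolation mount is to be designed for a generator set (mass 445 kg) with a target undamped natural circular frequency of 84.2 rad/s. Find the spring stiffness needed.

k = m·ω_n² = 445 × 84.20² = 445 × 7090 = 3155000 N/m.

3150000 N/m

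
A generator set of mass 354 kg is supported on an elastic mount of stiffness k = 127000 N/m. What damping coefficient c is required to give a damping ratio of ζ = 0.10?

c_c = 2√(k·m) = 2√(127000 × 354) = 13410 N·s/m.
c = ζ·c_c = 0.10 × 13410 = 1341 N·s/m.

1340 N·s/m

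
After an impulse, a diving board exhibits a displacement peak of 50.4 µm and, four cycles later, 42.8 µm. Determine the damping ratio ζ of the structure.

0.00650

Logarithmic decrement δ = (1/n)·ln(x₀/x_n) = (1/4)·ln(50.4/42.8) = (1/4)·ln(1.178) = 0.04086.
ζ = δ/√(4π² + δ²) = 0.04086/√(39.48 + 0.00167) = 0.04086/6.283 = 0.006503.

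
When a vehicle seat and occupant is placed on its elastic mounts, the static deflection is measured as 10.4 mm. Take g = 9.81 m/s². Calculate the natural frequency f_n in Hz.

4.89 Hz

ω_n = √(g/δ_st) = √(9.81/0.0104) = √943.3 = 30.71 rad/s.
f_n = ω_n/(2π) = 30.71/6.283 = 4.888 Hz.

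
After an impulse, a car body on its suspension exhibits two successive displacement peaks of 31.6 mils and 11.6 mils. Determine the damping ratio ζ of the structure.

0.158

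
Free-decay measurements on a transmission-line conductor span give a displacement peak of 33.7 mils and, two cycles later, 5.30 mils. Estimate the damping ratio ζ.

Logarithmic decrement δ = (1/n)·ln(x₀/x_n) = (1/2)·ln(33.7/5.30) = (1/2)·ln(6.358) = 0.9249.
ζ = δ/√(4π² + δ²) = 0.9249/√(39.48 + 0.855) = 0.9249/6.351 = 0.1456.

0.146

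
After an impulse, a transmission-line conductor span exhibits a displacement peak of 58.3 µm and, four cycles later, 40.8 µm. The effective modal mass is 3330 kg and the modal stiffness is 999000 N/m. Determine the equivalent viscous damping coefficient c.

1640 N·s/m

Logarithmic decrement δ = (1/n)·ln(x₀/x_n) = (1/4)·ln(58.3/40.8) = (1/4)·ln(1.429) = 0.08923.
ζ = δ/√(4π² + δ²) = 0.08923/√(39.48 + 0.00796) = 0.08923/6.284 = 0.01420.
c = ζ · 2√(km) = 0.01420 × 2√(999000 × 3330) = 0.01420 × 115400 = 1638 N·s/m.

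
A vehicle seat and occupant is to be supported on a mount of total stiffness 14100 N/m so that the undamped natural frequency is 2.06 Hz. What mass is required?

84.2 kg

ω_n = 2πf_n = 2π × 2.06 = 12.94 rad/s.
m = k/ω_n² = 14100/12.94² = 14100/167.5 = 84.16 kg.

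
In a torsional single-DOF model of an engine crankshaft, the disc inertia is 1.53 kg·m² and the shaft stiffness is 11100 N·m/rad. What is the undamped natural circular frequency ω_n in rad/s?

ω_n = √(k_t/J) = √(11100/1.53) = √7255 = 85.18 rad/s.

85.2 rad/s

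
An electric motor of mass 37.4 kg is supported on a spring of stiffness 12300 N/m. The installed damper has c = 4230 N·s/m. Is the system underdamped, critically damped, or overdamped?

overdamped

c_c = 2√(k·m) = 1356 N·s/m; ζ = c/c_c = 4230/1356 = 3.12.
Since ζ > 1 the system is overdamped.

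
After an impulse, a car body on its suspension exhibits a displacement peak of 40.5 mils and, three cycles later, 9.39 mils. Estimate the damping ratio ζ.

0.0773

Logarithmic decrement δ = (1/n)·ln(x₀/x_n) = (1/3)·ln(40.5/9.39) = (1/3)·ln(4.313) = 0.4872.
ζ = δ/√(4π² + δ²) = 0.4872/√(39.48 + 0.237) = 0.4872/6.302 = 0.07731.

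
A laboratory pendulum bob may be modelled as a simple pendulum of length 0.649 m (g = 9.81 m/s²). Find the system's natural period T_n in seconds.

For a simple pendulum ω_n = √(g/L) = √(9.81/0.649) = √15.12 = 3.888 rad/s.
T_n = 2π/ω_n = 6.283/3.888 = 1.616 s.

1.62 s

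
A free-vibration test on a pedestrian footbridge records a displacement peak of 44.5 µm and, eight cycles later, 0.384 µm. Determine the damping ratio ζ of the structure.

Logarithmic decrement δ = (1/n)·ln(x₀/x_n) = (1/8)·ln(44.5/0.384) = (1/8)·ln(115.9) = 0.5941.
ζ = δ/√(4π² + δ²) = 0.5941/√(39.48 + 0.353) = 0.5941/6.311 = 0.09413.

0.0941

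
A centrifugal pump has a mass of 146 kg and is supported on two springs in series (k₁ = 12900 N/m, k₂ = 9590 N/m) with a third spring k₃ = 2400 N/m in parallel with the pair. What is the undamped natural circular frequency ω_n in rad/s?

7.36 rad/s

Series pair: k_s = k₁k₂/(k₁+k₂) = (12900)(9590)/(12900 + 9590) = 5501 N/m. In parallel with k₃: k_eq = 5501 + 2400 = 7901 N/m.
ω_n = √(k_eq/m) = √(7901/146) = √54.11 = 7.356 rad/s.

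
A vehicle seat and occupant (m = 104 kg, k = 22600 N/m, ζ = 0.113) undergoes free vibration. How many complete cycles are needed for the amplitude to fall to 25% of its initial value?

2 cycles

Logarithmic decrement δ = 2πζ/√(1 − ζ²) = 2π × 0.1130/√(1 − 0.0128) = 0.7146.
x_n/x₀ = e^(−nδ) ≤ 0.25; take ln: n ≥ ln(1/0.25)/δ = 1.386/0.7146 = 1.940.
So 2 complete cycles are required.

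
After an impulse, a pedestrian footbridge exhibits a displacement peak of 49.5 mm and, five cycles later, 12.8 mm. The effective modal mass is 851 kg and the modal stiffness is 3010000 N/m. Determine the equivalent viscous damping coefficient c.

4350 N·s/m

Logarithmic decrement δ = (1/n)·ln(x₀/x_n) = (1/5)·ln(49.5/12.8) = (1/5)·ln(3.867) = 0.2705.
ζ = δ/√(4π² + δ²) = 0.2705/√(39.48 + 0.0732) = 0.2705/6.289 = 0.04301.
c = ζ · 2√(km) = 0.04301 × 2√(3010000 × 851) = 0.04301 × 101200 = 4354 N·s/m.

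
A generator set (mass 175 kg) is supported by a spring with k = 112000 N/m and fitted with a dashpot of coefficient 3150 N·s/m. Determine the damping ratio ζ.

ω_n = √(k/m) = √(112000/175) = 25.30 rad/s.
Critical damping c_c = 2√(k·m) = 2√(112000 × 175) = 8854 N·s/m, so ζ = c/c_c = 3150/8854 = 0.3558.

0.356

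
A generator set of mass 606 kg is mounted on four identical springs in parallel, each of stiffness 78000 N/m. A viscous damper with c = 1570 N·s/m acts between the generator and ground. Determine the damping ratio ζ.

Parallel springs add: k_eq = 4 × 78000 = 312000 N/m.
ω_n = √(k_eq/m) = √(312000/606) = 22.69 rad/s.
Critical damping c_c = 2√(k_eq·m) = 2√(312000 × 606) = 27500 N·s/m, so ζ = c/c_c = 1570/27500 = 0.05709.

0.0571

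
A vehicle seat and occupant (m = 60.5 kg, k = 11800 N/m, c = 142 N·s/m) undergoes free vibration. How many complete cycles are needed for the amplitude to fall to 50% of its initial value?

ζ = c/(2√(km)) = 142/(2√(11800 × 60.5)) = 142/1690 = 0.08403.
Logarithmic decrement δ = 2πζ/√(1 − ζ²) = 2π × 0.08403/√(1 − 0.00706) = 0.5299.
x_n/x₀ = e^(−nδ) ≤ 0.5; take ln: n ≥ ln(1/0.5)/δ = 0.6931/0.5299 = 1.308.
So 2 complete cycles are required.

2 cycles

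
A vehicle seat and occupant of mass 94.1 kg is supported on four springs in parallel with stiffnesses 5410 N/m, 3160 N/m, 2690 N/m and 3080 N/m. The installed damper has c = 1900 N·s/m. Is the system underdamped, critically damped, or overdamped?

underdamped

Parallel springs add: k_eq = 5410 + 3160 + 2690 + 3080 = 14340 N/m.
c_c = 2√(k_eq·m) = 2323 N·s/m; ζ = c/c_c = 1900/2323 = 0.818.
Since ζ < 1 the system is underdamped.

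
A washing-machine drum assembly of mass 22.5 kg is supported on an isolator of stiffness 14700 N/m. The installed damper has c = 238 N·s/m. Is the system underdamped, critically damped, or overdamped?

c_c = 2√(k·m) = 1150 N·s/m; ζ = c/c_c = 238/1150 = 0.207.
Since ζ < 1 the system is underdamped.

underdamped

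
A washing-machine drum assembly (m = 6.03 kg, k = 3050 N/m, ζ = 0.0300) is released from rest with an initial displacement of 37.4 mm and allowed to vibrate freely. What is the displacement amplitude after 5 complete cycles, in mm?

14.6 mm

Logarithmic decrement δ = 2πζ/√(1 − ζ²) = 2π × 0.03000/√(1 − 0.000900) = 0.1886.
After n cycles, x_n/x₀ = e^(−nδ), so x_5 = 37.4 × e^(−5 × 0.1886) = 37.4 × 0.3895 = 14.57 mm.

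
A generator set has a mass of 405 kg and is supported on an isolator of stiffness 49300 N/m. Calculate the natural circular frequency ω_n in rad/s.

11.0 rad/s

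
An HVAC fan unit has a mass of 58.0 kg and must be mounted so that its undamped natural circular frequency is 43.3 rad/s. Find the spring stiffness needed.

109000 N/m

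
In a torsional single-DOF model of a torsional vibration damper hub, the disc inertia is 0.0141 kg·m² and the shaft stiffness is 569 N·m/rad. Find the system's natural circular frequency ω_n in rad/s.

ω_n = √(k_t/J) = √(569/0.0141) = √40350 = 200.9 rad/s.

201 rad/s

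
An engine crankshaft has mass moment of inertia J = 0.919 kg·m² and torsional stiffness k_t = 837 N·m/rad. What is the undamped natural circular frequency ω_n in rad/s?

ω_n = √(k_t/J) = √(837/0.919) = √910.8 = 30.18 rad/s.

30.2 rad/s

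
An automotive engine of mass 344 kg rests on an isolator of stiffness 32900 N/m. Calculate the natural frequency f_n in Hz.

ω_n = √(k/m) = √(32900/344) = √95.64 = 9.780 rad/s.
f_n = ω_n/(2π) = 9.780/6.283 = 1.556 Hz.

1.56 Hz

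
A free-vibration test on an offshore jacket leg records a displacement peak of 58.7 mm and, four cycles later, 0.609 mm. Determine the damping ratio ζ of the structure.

0.179

Logarithmic decrement δ = (1/n)·ln(x₀/x_n) = (1/4)·ln(58.7/0.609) = (1/4)·ln(96.39) = 1.142.
ζ = δ/√(4π² + δ²) = 1.142/√(39.48 + 1.30) = 1.142/6.386 = 0.1788.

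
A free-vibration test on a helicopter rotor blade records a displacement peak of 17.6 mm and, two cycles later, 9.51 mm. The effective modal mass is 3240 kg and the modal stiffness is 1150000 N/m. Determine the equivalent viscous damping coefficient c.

5970 N·s/m

Logarithmic decrement δ = (1/n)·ln(x₀/x_n) = (1/2)·ln(17.6/9.51) = (1/2)·ln(1.851) = 0.3078.
ζ = δ/√(4π² + δ²) = 0.3078/√(39.48 + 0.0947) = 0.3078/6.291 = 0.04893.
c = ζ · 2√(km) = 0.04893 × 2√(1150000 × 3240) = 0.04893 × 122100 = 5973 N·s/m.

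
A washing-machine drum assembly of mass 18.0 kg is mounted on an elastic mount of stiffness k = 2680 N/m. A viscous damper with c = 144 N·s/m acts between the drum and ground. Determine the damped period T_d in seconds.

ω_n = √(k/m) = √(2680/18.0) = 12.20 rad/s.
Critical damping c_c = 2√(k·m) = 2√(2680 × 18.0) = 439.3 N·s/m, so ζ = c/c_c = 144/439.3 = 0.3278.
ω_d = ω_n√(1 − ζ²) = 12.20 × √(1 − 0.107) = 11.53 rad/s.
T_d = 2π/ω_d = 0.5450 s.

0.545 s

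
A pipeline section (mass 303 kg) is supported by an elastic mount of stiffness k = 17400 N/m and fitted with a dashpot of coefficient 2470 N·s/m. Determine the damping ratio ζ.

ω_n = √(k/m) = √(17400/303) = 7.578 rad/s.
Critical damping c_c = 2√(k·m) = 2√(17400 × 303) = 4592 N·s/m, so ζ = c/c_c = 2470/4592 = 0.5379.

0.538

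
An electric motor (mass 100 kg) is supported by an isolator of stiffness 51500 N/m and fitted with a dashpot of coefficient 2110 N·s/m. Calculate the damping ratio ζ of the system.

ω_n = √(k/m) = √(51500/100) = 22.69 rad/s.
Critical damping c_c = 2√(k·m) = 2√(51500 × 100) = 4539 N·s/m, so ζ = c/c_c = 2110/4539 = 0.4649.

0.465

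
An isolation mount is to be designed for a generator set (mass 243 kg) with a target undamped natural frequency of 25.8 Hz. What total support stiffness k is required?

ω_n = 2πf_n = 2π × 25.8 = 162.1 rad/s.
k = m·ω_n² = 243 × 162.1² = 243 × 26280 = 6386000 N/m.

6390000 N/m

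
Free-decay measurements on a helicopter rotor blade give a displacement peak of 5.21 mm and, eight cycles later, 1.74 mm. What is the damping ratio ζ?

0.0218

Logarithmic decrement δ = (1/n)·ln(x₀/x_n) = (1/8)·ln(5.21/1.74) = (1/8)·ln(2.994) = 0.1371.
ζ = δ/√(4π² + δ²) = 0.1371/√(39.48 + 0.0188) = 0.1371/6.285 = 0.02181.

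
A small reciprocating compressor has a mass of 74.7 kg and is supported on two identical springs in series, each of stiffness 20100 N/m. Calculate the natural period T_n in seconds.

Series springs: 1/k_eq = 2/20100, so k_eq = 20100/2 = 10050 N/m.
ω_n = √(k_eq/m) = √(10050/74.7) = √134.5 = 11.60 rad/s.
T_n = 2π/ω_n = 6.283/11.60 = 0.5417 s.

0.542 s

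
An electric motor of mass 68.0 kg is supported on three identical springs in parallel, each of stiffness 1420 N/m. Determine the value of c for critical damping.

Parallel springs add: k_eq = 3 × 1420 = 4260 N/m.
c_c = 2√(k_eq·m) = 2√(4260 × 68.0) = 2 × 538.2 = 1076 N·s/m.

1080 N·s/m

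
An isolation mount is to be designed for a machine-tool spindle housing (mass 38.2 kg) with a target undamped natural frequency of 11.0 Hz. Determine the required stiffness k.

182000 N/m

ω_n = 2πf_n = 2π × 11.0 = 69.12 rad/s.
k = m·ω_n² = 38.2 × 69.12² = 38.2 × 4777 = 182500 N/m.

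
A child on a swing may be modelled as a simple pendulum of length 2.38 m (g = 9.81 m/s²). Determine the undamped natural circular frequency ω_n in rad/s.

2.03 rad/s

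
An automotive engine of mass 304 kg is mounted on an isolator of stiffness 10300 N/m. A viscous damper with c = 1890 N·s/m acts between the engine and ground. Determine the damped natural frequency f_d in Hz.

0.783 Hz

ω_n = √(k/m) = √(10300/304) = 5.821 rad/s.
Critical damping c_c = 2√(k·m) = 2√(10300 × 304) = 3539 N·s/m, so ζ = c/c_c = 1890/3539 = 0.5340.
ω_d = ω_n√(1 − ζ²) = 5.821 × √(1 − 0.285) = 4.921 rad/s.
f_d = ω_d/(2π) = 0.7832 Hz.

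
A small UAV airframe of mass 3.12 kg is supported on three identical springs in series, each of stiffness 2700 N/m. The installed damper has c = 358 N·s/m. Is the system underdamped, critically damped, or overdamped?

overdamped

Series springs: 1/k_eq = 3/2700, so k_eq = 2700/3 = 900.0 N/m.
c_c = 2√(k_eq·m) = 106.0 N·s/m; ζ = c/c_c = 358/106.0 = 3.38.
Since ζ > 1 the system is overdamped.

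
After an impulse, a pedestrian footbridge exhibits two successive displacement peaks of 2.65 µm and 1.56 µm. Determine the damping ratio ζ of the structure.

0.0840

Logarithmic decrement δ = (1/n)·ln(x₀/x_n) = (1/1)·ln(2.65/1.56) = (1/1)·ln(1.699) = 0.5299.
ζ = δ/√(4π² + δ²) = 0.5299/√(39.48 + 0.281) = 0.5299/6.305 = 0.08403.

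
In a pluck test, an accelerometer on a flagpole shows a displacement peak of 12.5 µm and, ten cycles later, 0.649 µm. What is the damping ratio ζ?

0.0470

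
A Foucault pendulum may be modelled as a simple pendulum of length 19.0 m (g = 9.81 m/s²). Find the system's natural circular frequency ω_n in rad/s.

0.719 rad/s

For a simple pendulum ω_n = √(g/L) = √(9.81/19.0) = √0.5163 = 0.7186 rad/s.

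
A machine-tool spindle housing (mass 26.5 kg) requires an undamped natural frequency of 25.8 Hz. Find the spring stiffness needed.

ω_n = 2πf_n = 2π × 25.8 = 162.1 rad/s.
k = m·ω_n² = 26.5 × 162.1² = 26.5 × 26280 = 696400 N/m.

696000 N/m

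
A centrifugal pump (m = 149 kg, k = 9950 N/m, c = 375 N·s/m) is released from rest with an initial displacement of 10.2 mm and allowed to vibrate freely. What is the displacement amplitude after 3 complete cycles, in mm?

0.540 mm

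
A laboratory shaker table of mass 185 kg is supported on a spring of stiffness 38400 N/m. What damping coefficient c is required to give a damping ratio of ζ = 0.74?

c_c = 2√(k·m) = 2√(38400 × 185) = 5331 N·s/m.
c = ζ·c_c = 0.74 × 5331 = 3945 N·s/m.

3940 N·s/m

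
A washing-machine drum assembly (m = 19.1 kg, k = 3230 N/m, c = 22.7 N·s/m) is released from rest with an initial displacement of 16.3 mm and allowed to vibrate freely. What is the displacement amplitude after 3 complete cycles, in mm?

6.88 mm

ζ = c/(2√(km)) = 22.7/(2√(3230 × 19.1)) = 22.7/496.8 = 0.04570.
Logarithmic decrement δ = 2πζ/√(1 − ζ²) = 2π × 0.04570/√(1 − 0.00209) = 0.2874.
After n cycles, x_n/x₀ = e^(−nδ), so x_3 = 16.3 × e^(−3 × 0.2874) = 16.3 × 0.4222 = 6.882 mm.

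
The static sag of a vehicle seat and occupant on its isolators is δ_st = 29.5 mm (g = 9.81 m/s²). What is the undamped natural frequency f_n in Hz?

ω_n = √(g/δ_st) = √(9.81/0.0295) = √332.5 = 18.24 rad/s.
f_n = ω_n/(2π) = 18.24/6.283 = 2.902 Hz.

2.90 Hz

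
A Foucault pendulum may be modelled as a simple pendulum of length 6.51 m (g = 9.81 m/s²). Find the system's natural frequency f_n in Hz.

0.195 Hz

For a simple pendulum ω_n = √(g/L) = √(9.81/6.51) = √1.507 = 1.228 rad/s.
f_n = ω_n/(2π) = 1.228/6.283 = 0.1954 Hz.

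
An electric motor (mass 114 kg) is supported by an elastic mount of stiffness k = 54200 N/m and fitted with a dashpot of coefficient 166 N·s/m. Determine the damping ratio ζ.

ω_n = √(k/m) = √(54200/114) = 21.80 rad/s.
Critical damping c_c = 2√(k·m) = 2√(54200 × 114) = 4971 N·s/m, so ζ = c/c_c = 166/4971 = 0.03339.

0.0334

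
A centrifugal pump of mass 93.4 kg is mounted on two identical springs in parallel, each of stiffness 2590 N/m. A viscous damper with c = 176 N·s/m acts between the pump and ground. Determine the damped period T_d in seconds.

0.851 s

Parallel springs add: k_eq = 2 × 2590 = 5180 N/m.
ω_n = √(k_eq/m) = √(5180/93.4) = 7.447 rad/s.
Critical damping c_c = 2√(k_eq·m) = 2√(5180 × 93.4) = 1391 N·s/m, so ζ = c/c_c = 176/1391 = 0.1265.
ω_d = ω_n√(1 − ζ²) = 7.447 × √(1 − 0.0160) = 7.387 rad/s.
T_d = 2π/ω_d = 0.8505 s.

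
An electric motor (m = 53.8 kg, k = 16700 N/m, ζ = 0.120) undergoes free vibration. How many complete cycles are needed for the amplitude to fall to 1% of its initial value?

7 cycles

Logarithmic decrement δ = 2πζ/√(1 − ζ²) = 2π × 0.1200/√(1 − 0.0144) = 0.7595.
x_n/x₀ = e^(−nδ) ≤ 0.01; take ln: n ≥ ln(1/0.01)/δ = 4.605/0.7595 = 6.064.
So 7 complete cycles are required.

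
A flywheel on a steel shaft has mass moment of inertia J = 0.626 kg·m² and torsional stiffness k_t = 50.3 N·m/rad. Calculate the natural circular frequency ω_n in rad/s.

8.96 rad/s

ω_n = √(k_t/J) = √(50.3/0.626) = √80.35 = 8.964 rad/s.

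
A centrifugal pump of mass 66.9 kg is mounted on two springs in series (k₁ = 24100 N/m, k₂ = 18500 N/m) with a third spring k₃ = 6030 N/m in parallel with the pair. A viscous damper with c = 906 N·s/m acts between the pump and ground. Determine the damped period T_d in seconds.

Series pair: k_s = k₁k₂/(k₁+k₂) = (24100)(18500)/(24100 + 18500) = 10470 N/m. In parallel with k₃: k_eq = 10470 + 6030 = 16500 N/m.
ω_n = √(k_eq/m) = √(16500/66.9) = 15.70 rad/s.
Critical damping c_c = 2√(k_eq·m) = 2√(16500 × 66.9) = 2101 N·s/m, so ζ = c/c_c = 906/2101 = 0.4312.
ω_d = ω_n√(1 − ζ²) = 15.70 × √(1 − 0.186) = 14.17 rad/s.
T_d = 2π/ω_d = 0.4435 s.

0.443 s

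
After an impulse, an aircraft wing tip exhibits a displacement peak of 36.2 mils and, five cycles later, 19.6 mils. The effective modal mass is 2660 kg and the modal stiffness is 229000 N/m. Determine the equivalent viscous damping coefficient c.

Logarithmic decrement δ = (1/n)·ln(x₀/x_n) = (1/5)·ln(36.2/19.6) = (1/5)·ln(1.847) = 0.1227.
ζ = δ/√(4π² + δ²) = 0.1227/√(39.48 + 0.0151) = 0.1227/6.284 = 0.01953.
c = ζ · 2√(km) = 0.01953 × 2√(229000 × 2660) = 0.01953 × 49360 = 963.8 N·s/m.

964 N·s/m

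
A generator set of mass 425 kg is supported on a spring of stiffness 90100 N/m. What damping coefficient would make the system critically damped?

12400 N·s/m

c_c = 2√(k·m) = 2√(90100 × 425) = 2 × 6188 = 12380 N·s/m.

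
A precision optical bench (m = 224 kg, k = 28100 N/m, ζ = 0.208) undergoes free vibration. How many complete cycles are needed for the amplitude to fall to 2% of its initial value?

3 cycles

Logarithmic decrement δ = 2πζ/√(1 − ζ²) = 2π × 0.2080/√(1 − 0.0433) = 1.336.
x_n/x₀ = e^(−nδ) ≤ 0.02; take ln: n ≥ ln(1/0.02)/δ = 3.912/1.336 = 2.928.
So 3 complete cycles are required.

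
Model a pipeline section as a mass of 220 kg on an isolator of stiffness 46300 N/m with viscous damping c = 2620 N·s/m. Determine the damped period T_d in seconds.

ω_n = √(k/m) = √(46300/220) = 14.51 rad/s.
Critical damping c_c = 2√(k·m) = 2√(46300 × 220) = 6383 N·s/m, so ζ = c/c_c = 2620/6383 = 0.4105.
ω_d = ω_n√(1 − ζ²) = 14.51 × √(1 − 0.168) = 13.23 rad/s.
T_d = 2π/ω_d = 0.4750 s.

0.475 s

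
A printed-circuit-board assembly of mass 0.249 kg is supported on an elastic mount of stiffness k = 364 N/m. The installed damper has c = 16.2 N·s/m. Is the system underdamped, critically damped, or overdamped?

c_c = 2√(k·m) = 19.04 N·s/m; ζ = c/c_c = 16.2/19.04 = 0.851.
Since ζ < 1 the system is underdamped.

underdamped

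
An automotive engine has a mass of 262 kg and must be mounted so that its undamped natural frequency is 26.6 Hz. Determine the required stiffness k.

ω_n = 2πf_n = 2π × 26.6 = 167.1 rad/s.
k = m·ω_n² = 262 × 167.1² = 262 × 27930 = 7319000 N/m.

7320000 N/m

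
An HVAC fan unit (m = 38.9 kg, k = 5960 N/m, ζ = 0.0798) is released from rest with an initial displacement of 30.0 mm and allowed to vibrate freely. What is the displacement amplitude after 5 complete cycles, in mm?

2.43 mm

Logarithmic decrement δ = 2πζ/√(1 − ζ²) = 2π × 0.07980/√(1 − 0.00637) = 0.5030.
After n cycles, x_n/x₀ = e^(−nδ), so x_5 = 30.0 × e^(−5 × 0.5030) = 30.0 × 0.08086 = 2.426 mm.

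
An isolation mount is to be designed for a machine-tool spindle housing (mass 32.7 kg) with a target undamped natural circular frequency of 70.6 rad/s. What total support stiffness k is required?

163000 N/m

k = m·ω_n² = 32.7 × 70.60² = 32.7 × 4984 = 163000 N/m.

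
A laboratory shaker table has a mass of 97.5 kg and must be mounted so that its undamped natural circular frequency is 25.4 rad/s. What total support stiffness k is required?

62900 N/m

k = m·ω_n² = 97.5 × 25.40² = 97.5 × 645.2 = 62900 N/m.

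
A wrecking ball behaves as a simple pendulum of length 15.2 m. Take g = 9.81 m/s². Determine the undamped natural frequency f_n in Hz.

0.128 Hz

For a simple pendulum ω_n = √(g/L) = √(9.81/15.2) = √0.6454 = 0.8034 rad/s.
f_n = ω_n/(2π) = 0.8034/6.283 = 0.1279 Hz.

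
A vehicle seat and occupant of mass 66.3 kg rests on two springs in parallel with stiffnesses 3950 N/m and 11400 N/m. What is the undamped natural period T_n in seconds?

0.413 s

Parallel springs add: k_eq = 3950 + 11400 = 15350 N/m.
ω_n = √(k_eq/m) = √(15350/66.3) = √231.5 = 15.22 rad/s.
T_n = 2π/ω_n = 6.283/15.22 = 0.4129 s.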